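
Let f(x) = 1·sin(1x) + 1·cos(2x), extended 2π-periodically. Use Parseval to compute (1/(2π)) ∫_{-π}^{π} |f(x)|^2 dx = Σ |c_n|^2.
Σ |c_n|^2 = 1

Expand |f|^2 and use orthogonality of {sin(nx), cos(mx)} on [-π, π]:
  ∫_{-π}^{π} sin(nx)^2 dx = π, ∫ cos(mx)^2 dx = π, and cross terms integrate to 0.
So ∫_{-π}^{π} f(x)^2 dx = 1^2 · π + 1^2 · π = (1 + 1)π.
Divide by 2π: (1 + 1)/2 = 1.
By Parseval, this equals Σ |c_n|^2.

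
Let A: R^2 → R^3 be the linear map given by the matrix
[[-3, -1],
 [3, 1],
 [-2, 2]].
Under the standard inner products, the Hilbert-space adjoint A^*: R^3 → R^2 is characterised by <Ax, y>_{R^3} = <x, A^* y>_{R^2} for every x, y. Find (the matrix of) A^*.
A^* = A^T =
[[-3, 3, -2],
 [-1, 1, 2]]

For real matrices with standard dot products, the defining identity <Ax, y> = <x, A^* y> gives (Ax)^T y = x^T (A^*) y, i.e. x^T A^T y = x^T (A^*) y. Since this holds for all x, y, we must have A^* = A^T. Therefore
A^* =
[[-3, 3, -2],
 [-1, 1, 2]].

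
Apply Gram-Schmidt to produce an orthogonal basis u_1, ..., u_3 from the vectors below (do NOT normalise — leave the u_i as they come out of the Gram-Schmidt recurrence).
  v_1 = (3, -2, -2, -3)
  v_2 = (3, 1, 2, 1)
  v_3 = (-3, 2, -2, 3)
Orthogonal basis:
  u_1 = (3, -2, -2, -3)
  u_2 = (3, 1, 2, 1)
  u_3 = (44/65, 224/195, -452/195, 284/195)

Apply the Gram-Schmidt recurrence
  u_1 = v_1
  u_i = v_i − Σ_{j<i} ((v_i · u_j) / (u_j · u_j)) · u_j.

Step by step this gives:
  u_1 = (3, -2, -2, -3)
  u_2 = (3, 1, 2, 1)
  u_3 = (44/65, 224/195, -452/195, 284/195)

Orthogonality check:
  u_2 · u_1 = 0 (should be 0)
  u_3 · u_1 = 0 (should be 0)
  u_3 · u_2 = 0 (should be 0)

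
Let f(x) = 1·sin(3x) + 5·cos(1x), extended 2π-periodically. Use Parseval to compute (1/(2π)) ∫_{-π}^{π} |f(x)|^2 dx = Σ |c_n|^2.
Σ |c_n|^2 = 13

Expand |f|^2 and use orthogonality of {sin(nx), cos(mx)} on [-π, π]:
  ∫_{-π}^{π} sin(nx)^2 dx = π, ∫ cos(mx)^2 dx = π, and cross terms integrate to 0.
So ∫_{-π}^{π} f(x)^2 dx = 1^2 · π + 5^2 · π = (1 + 25)π.
Divide by 2π: (1 + 25)/2 = 13.
By Parseval, this equals Σ |c_n|^2.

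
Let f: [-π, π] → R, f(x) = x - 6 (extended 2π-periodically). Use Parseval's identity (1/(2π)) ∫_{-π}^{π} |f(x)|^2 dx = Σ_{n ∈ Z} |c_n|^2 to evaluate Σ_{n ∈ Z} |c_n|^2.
Σ |c_n|^2 = π^2/3 + 36

Expand and integrate term by term over [-π, π]:
  ∫ (x)^2 dx = 1·(2π^3/3); ∫ 2·1·(-6)·x dx = 0 (odd integrand); ∫ (-6)^2 dx = 36·2π.
So (1/(2π)) ∫_{-π}^{π} (x - 6)^2 dx = 1π^2/3 + 36 = π^2/3 + 36.
Parseval ⇒ Σ |c_n|^2 = π^2/3 + 36.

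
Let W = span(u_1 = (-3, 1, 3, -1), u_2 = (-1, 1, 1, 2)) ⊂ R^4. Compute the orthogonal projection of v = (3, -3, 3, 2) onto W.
proj_W(v) = (15/23, 1/23, -15/23, 26/23)

Set up U = [u_1 | ... | u_2] ∈ R^(4×2). The projector onto W = col(U) is P = U (U^T U)^(-1) U^T.
Compute U^T U =
  [20, 5]
  [5, 7],
and U^T v = (-5, 1).
Solve U^T U · c = U^T v for the coefficients: c = (-8/23, 9/23). The projection is proj_W(v) = U c.
Check: (v - proj_W(v)) · u_1 = 0  (should be 0).
Check: (v - proj_W(v)) · u_2 = 0  (should be 0).
Result: proj_W(v) = (15/23, 1/23, -15/23, 26/23).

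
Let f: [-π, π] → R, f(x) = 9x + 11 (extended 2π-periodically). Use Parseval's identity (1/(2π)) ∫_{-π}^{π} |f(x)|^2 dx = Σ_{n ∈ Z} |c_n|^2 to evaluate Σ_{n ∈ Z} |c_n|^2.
Σ |c_n|^2 = 27π^2 + 121

Expand and integrate term by term over [-π, π]:
  ∫ (9x)^2 dx = 81·(2π^3/3); ∫ 2·9·(11)·x dx = 0 (odd integrand); ∫ 11^2 dx = 121·2π.
So (1/(2π)) ∫_{-π}^{π} (9x + 11)^2 dx = 81π^2/3 + 121 = 27π^2 + 121.
Parseval ⇒ Σ |c_n|^2 = 27π^2 + 121.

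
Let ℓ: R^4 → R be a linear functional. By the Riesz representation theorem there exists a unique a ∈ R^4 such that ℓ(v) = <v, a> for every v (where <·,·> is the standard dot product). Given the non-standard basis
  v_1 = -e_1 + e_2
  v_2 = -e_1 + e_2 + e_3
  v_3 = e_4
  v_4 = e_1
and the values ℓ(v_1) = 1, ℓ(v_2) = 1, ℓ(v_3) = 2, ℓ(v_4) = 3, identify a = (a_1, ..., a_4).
a = (3, 4, 0, 2)

Write a = (a_1, ..., a_4) in the standard basis. For each basis vector v_i, ℓ(v_i) = <v_i, a> is a linear equation in the a_j's. Collect the n equations into a matrix system V a = ℓ, where row i of V is v_i (expressed in the standard basis). Since V is invertible (lower-triangular with 1s on the diagonal, up to permutation), solve by back-substitution:
  V =
[[-1, 1, 0, 0],
 [-1, 1, 1, 0],
 [0, 0, 0, 1],
 [1, 0, 0, 0]]
  V a = (1, 1, 2, 3)
Solving gives a = (3, 4, 0, 2).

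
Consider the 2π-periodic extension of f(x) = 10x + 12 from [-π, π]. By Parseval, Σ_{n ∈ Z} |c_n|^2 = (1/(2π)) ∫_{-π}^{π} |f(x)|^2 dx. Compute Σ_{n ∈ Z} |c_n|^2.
Σ |c_n|^2 = 100π^2/3 + 144

Expand and integrate term by term over [-π, π]:
  ∫ (10x)^2 dx = 100·(2π^3/3); ∫ 2·10·(12)·x dx = 0 (odd integrand); ∫ 12^2 dx = 144·2π.
So (1/(2π)) ∫_{-π}^{π} (10x + 12)^2 dx = 100π^2/3 + 144 = 100π^2/3 + 144.
Parseval ⇒ Σ |c_n|^2 = 100π^2/3 + 144.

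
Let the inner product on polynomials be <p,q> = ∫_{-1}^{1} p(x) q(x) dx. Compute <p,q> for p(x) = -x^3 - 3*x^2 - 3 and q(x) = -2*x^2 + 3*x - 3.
<p,q> = 146/5

Expand the product: p(x)·q(x) = 2*x^5 + 3*x^4 - 6*x^3 + 15*x^2 - 9*x + 9.
∫_{-1}^{1} of each monomial x^k gives [2/(k+1) if k even, 0 if k odd]. Integrating term-by-term (or equivalently evaluating the antiderivative F(x) = x^6/3 + 3*x^5/5 - 3*x^4/2 + 5*x^3 - 9*x^2/2 + 9*x at the endpoints):
  F(1) − F(−1) = 134/15 − (-304/15) = 146/5.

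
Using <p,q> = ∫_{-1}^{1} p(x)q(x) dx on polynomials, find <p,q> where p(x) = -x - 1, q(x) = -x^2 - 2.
<p,q> = 14/3

Expand the product: p(x)·q(x) = x^3 + x^2 + 2*x + 2.
∫_{-1}^{1} of each monomial x^k gives [2/(k+1) if k even, 0 if k odd]. Integrating term-by-term (or equivalently evaluating the antiderivative F(x) = x^4/4 + x^3/3 + x^2 + 2*x at the endpoints):
  F(1) − F(−1) = 43/12 − (-13/12) = 14/3.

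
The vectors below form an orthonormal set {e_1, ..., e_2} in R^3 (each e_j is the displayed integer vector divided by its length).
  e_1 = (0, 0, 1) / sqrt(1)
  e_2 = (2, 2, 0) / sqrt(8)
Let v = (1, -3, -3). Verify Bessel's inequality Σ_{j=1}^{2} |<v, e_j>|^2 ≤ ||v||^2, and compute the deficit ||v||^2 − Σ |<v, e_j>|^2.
Σ |<v, e_j>|^2 = 11; ||v||^2 = 19; deficit = 8

Write each e_j = u_j / sqrt(<u_j, u_j>) where u_j is the displayed integer vector. Then <v, e_j> = <v, u_j> / sqrt(<u_j, u_j>), so |<v, e_j>|^2 = <v, u_j>^2 / <u_j, u_j>.
Coefficients: <v, e_1> = -3/sqrt(1), <v, e_2> = -4/sqrt(8).
Square and sum: Σ |<v, e_j>|^2 = 11.
Compute ||v||^2 = v·v = 19.
Deficit = 19 − 11 = 8 ≥ 0, confirming Bessel's inequality. (The deficit equals ||v − Σ <v,e_j> e_j||^2, the squared distance from v to span{e_j}.)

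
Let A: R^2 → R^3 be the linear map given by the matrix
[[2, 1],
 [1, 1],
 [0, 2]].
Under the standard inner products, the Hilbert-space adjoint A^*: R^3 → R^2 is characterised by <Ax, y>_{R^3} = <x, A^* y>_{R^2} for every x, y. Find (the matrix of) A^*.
A^* = A^T =
[[2, 1, 0],
 [1, 1, 2]]

For real matrices with standard dot products, the defining identity <Ax, y> = <x, A^* y> gives (Ax)^T y = x^T (A^*) y, i.e. x^T A^T y = x^T (A^*) y. Since this holds for all x, y, we must have A^* = A^T. Therefore
A^* =
[[2, 1, 0],
 [1, 1, 2]].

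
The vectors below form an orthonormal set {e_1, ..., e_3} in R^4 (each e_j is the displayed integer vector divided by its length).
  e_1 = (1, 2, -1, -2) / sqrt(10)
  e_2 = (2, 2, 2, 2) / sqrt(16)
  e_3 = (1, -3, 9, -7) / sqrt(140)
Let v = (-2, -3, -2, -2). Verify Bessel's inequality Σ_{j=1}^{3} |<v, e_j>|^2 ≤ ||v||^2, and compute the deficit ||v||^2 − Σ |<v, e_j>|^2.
Σ |<v, e_j>|^2 = 145/7; ||v||^2 = 21; deficit = 2/7

Write each e_j = u_j / sqrt(<u_j, u_j>) where u_j is the displayed integer vector. Then <v, e_j> = <v, u_j> / sqrt(<u_j, u_j>), so |<v, e_j>|^2 = <v, u_j>^2 / <u_j, u_j>.
Coefficients: <v, e_1> = -2/sqrt(10), <v, e_2> = -18/sqrt(16), <v, e_3> = 3/sqrt(140).
Square and sum: Σ |<v, e_j>|^2 = 145/7.
Compute ||v||^2 = v·v = 21.
Deficit = 21 − 145/7 = 2/7 ≥ 0, confirming Bessel's inequality. (The deficit equals ||v − Σ <v,e_j> e_j||^2, the squared distance from v to span{e_j}.)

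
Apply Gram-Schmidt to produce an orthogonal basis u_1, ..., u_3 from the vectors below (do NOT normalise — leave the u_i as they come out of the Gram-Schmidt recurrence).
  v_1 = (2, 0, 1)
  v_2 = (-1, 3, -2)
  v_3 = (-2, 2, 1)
Orthogonal basis:
  u_1 = (2, 0, 1)
  u_2 = (3/5, 3, -6/5)
  u_3 = (-1, 1, 2)

Apply the Gram-Schmidt recurrence
  u_1 = v_1
  u_i = v_i − Σ_{j<i} ((v_i · u_j) / (u_j · u_j)) · u_j.

Step by step this gives:
  u_1 = (2, 0, 1)
  u_2 = (3/5, 3, -6/5)
  u_3 = (-1, 1, 2)

Orthogonality check:
  u_2 · u_1 = 0 (should be 0)
  u_3 · u_1 = 0 (should be 0)
  u_3 · u_2 = 0 (should be 0)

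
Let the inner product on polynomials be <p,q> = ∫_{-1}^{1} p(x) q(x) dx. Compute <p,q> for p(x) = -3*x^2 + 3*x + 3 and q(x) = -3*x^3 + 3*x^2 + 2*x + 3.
<p,q> = 74/5

Expand the product: p(x)·q(x) = 9*x^5 - 18*x^4 - 6*x^3 + 6*x^2 + 15*x + 9.
∫_{-1}^{1} of each monomial x^k gives [2/(k+1) if k even, 0 if k odd]. Integrating term-by-term (or equivalently evaluating the antiderivative F(x) = 3*x^6/2 - 18*x^5/5 - 3*x^4/2 + 2*x^3 + 15*x^2/2 + 9*x at the endpoints):
  F(1) − F(−1) = 149/10 − (1/10) = 74/5.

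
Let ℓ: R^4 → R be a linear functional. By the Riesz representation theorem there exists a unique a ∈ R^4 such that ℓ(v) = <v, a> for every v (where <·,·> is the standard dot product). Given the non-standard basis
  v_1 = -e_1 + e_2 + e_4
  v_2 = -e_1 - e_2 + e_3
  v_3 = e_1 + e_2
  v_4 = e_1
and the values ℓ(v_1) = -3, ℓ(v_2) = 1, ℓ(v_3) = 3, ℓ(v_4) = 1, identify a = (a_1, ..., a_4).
a = (1, 2, 4, -4)

Write a = (a_1, ..., a_4) in the standard basis. For each basis vector v_i, ℓ(v_i) = <v_i, a> is a linear equation in the a_j's. Collect the n equations into a matrix system V a = ℓ, where row i of V is v_i (expressed in the standard basis). Since V is invertible (lower-triangular with 1s on the diagonal, up to permutation), solve by back-substitution:
  V =
[[-1, 1, 0, 1],
 [-1, -1, 1, 0],
 [1, 1, 0, 0],
 [1, 0, 0, 0]]
  V a = (-3, 1, 3, 1)
Solving gives a = (1, 2, 4, -4).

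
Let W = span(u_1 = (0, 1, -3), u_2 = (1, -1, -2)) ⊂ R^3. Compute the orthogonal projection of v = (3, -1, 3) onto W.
proj_W(v) = (6/7, -16/7, 18/7)

Set up U = [u_1 | ... | u_2] ∈ R^(3×2). The projector onto W = col(U) is P = U (U^T U)^(-1) U^T.
Compute U^T U =
  [10, 5]
  [5, 6],
and U^T v = (-10, -2).
Solve U^T U · c = U^T v for the coefficients: c = (-10/7, 6/7). The projection is proj_W(v) = U c.
Check: (v - proj_W(v)) · u_1 = 0  (should be 0).
Check: (v - proj_W(v)) · u_2 = 0  (should be 0).
Result: proj_W(v) = (6/7, -16/7, 18/7).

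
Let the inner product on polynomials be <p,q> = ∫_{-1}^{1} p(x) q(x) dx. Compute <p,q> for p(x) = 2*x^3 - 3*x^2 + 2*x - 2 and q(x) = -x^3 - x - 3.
<p,q> = 1522/105

Expand the product: p(x)·q(x) = -2*x^6 + 3*x^5 - 4*x^4 - x^3 + 7*x^2 - 4*x + 6.
∫_{-1}^{1} of each monomial x^k gives [2/(k+1) if k even, 0 if k odd]. Integrating term-by-term (or equivalently evaluating the antiderivative F(x) = -2*x^7/7 + x^6/2 - 4*x^5/5 - x^4/4 + 7*x^3/3 - 2*x^2 + 6*x at the endpoints):
  F(1) − F(−1) = 2309/420 − (-3779/420) = 1522/105.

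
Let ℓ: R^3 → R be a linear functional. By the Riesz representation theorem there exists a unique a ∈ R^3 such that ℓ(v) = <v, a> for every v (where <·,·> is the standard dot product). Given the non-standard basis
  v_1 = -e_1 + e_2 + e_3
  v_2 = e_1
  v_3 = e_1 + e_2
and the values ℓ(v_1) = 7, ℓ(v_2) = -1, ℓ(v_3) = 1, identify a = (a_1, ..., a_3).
a = (-1, 2, 4)

Write a = (a_1, ..., a_3) in the standard basis. For each basis vector v_i, ℓ(v_i) = <v_i, a> is a linear equation in the a_j's. Collect the n equations into a matrix system V a = ℓ, where row i of V is v_i (expressed in the standard basis). Since V is invertible (lower-triangular with 1s on the diagonal, up to permutation), solve by back-substitution:
  V =
[[-1, 1, 1],
 [1, 0, 0],
 [1, 1, 0]]
  V a = (7, -1, 1)
Solving gives a = (-1, 2, 4).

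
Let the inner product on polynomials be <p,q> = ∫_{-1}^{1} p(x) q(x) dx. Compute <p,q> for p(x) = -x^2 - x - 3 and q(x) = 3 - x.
<p,q> = -58/3

Expand the product: p(x)·q(x) = x^3 - 2*x^2 - 9.
∫_{-1}^{1} of each monomial x^k gives [2/(k+1) if k even, 0 if k odd]. Integrating term-by-term (or equivalently evaluating the antiderivative F(x) = x^4/4 - 2*x^3/3 - 9*x at the endpoints):
  F(1) − F(−1) = -113/12 − (119/12) = -58/3.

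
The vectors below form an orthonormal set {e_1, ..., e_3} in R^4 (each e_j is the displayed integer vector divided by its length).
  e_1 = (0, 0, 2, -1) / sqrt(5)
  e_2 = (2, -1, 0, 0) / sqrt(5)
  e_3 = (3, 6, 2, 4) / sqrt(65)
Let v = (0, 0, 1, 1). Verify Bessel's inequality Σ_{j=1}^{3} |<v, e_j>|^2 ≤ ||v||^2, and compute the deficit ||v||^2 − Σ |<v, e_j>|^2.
Σ |<v, e_j>|^2 = 49/65; ||v||^2 = 2; deficit = 81/65

Write each e_j = u_j / sqrt(<u_j, u_j>) where u_j is the displayed integer vector. Then <v, e_j> = <v, u_j> / sqrt(<u_j, u_j>), so |<v, e_j>|^2 = <v, u_j>^2 / <u_j, u_j>.
Coefficients: <v, e_1> = 1/sqrt(5), <v, e_2> = 0/sqrt(5), <v, e_3> = 6/sqrt(65).
Square and sum: Σ |<v, e_j>|^2 = 49/65.
Compute ||v||^2 = v·v = 2.
Deficit = 2 − 49/65 = 81/65 ≥ 0, confirming Bessel's inequality. (The deficit equals ||v − Σ <v,e_j> e_j||^2, the squared distance from v to span{e_j}.)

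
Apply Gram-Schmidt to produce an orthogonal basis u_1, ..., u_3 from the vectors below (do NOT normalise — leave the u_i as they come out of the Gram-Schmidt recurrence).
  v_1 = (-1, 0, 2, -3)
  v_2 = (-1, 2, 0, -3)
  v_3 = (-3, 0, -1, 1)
Orthogonal basis:
  u_1 = (-1, 0, 2, -3)
  u_2 = (-2/7, 2, -10/7, -6/7)
  u_3 = (-37/12, -5/12, -5/12, 3/4)

Apply the Gram-Schmidt recurrence
  u_1 = v_1
  u_i = v_i − Σ_{j<i} ((v_i · u_j) / (u_j · u_j)) · u_j.

Step by step this gives:
  u_1 = (-1, 0, 2, -3)
  u_2 = (-2/7, 2, -10/7, -6/7)
  u_3 = (-37/12, -5/12, -5/12, 3/4)

Orthogonality check:
  u_2 · u_1 = 0 (should be 0)
  u_3 · u_1 = 0 (should be 0)
  u_3 · u_2 = 0 (should be 0)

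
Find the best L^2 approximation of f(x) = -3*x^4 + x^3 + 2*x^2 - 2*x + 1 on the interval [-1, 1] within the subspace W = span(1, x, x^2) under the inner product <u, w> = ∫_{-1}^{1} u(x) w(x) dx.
g(x) = -4*x^2/7 - 7*x/5 + 44/35

The best approximation g ∈ W is the orthogonal projection of f onto W. Writing g = a_0 + a_1 x + a_2 x^2, the coefficients solve the normal equations G · a = b where
  G_{ij} = <φ_i, φ_j> and b_i = <f, φ_i>, with φ_0 = 1, φ_1 = x, φ_2 = x^2.
G =
  [2, 0, 2/3]
  [0, 2/3, 0]
  [2/3, 0, 2/5],
b = (32/15, -14/15, 64/105).
Solving gives a_0 = 44/35, a_1 = -7/5, a_2 = -4/7, so
  g(x) = -4*x^2/7 - 7*x/5 + 44/35.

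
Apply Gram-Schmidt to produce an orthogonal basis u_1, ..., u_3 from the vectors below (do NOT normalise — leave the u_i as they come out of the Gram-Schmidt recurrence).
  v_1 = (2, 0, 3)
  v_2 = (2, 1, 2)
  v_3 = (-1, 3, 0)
Orthogonal basis:
  u_1 = (2, 0, 3)
  u_2 = (6/13, 1, -4/13)
  u_3 = (-27/17, 18/17, 18/17)

Apply the Gram-Schmidt recurrence
  u_1 = v_1
  u_i = v_i − Σ_{j<i} ((v_i · u_j) / (u_j · u_j)) · u_j.

Step by step this gives:
  u_1 = (2, 0, 3)
  u_2 = (6/13, 1, -4/13)
  u_3 = (-27/17, 18/17, 18/17)

Orthogonality check:
  u_2 · u_1 = 0 (should be 0)
  u_3 · u_1 = 0 (should be 0)
  u_3 · u_2 = 0 (should be 0)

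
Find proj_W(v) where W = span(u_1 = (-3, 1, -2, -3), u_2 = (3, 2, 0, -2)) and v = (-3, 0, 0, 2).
proj_W(v) = (-167/65, -277/195, -38/195, 239/195)

Set up U = [u_1 | ... | u_2] ∈ R^(4×2). The projector onto W = col(U) is P = U (U^T U)^(-1) U^T.
Compute U^T U =
  [23, -1]
  [-1, 17],
and U^T v = (3, -13).
Solve U^T U · c = U^T v for the coefficients: c = (19/195, -148/195). The projection is proj_W(v) = U c.
Check: (v - proj_W(v)) · u_1 = 0  (should be 0).
Check: (v - proj_W(v)) · u_2 = 0  (should be 0).
Result: proj_W(v) = (-167/65, -277/195, -38/195, 239/195).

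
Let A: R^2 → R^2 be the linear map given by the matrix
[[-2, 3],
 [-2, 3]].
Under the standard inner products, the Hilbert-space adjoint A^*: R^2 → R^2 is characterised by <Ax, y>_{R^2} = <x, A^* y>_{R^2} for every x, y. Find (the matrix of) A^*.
A^* = A^T =
[[-2, -2],
 [3, 3]]

For real matrices with standard dot products, the defining identity <Ax, y> = <x, A^* y> gives (Ax)^T y = x^T (A^*) y, i.e. x^T A^T y = x^T (A^*) y. Since this holds for all x, y, we must have A^* = A^T. Therefore
A^* =
[[-2, -2],
 [3, 3]].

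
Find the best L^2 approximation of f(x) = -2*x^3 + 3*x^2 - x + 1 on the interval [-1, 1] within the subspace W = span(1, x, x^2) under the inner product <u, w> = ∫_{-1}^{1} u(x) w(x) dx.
g(x) = 3*x^2 - 11*x/5 + 1

The best approximation g ∈ W is the orthogonal projection of f onto W. Writing g = a_0 + a_1 x + a_2 x^2, the coefficients solve the normal equations G · a = b where
  G_{ij} = <φ_i, φ_j> and b_i = <f, φ_i>, with φ_0 = 1, φ_1 = x, φ_2 = x^2.
G =
  [2, 0, 2/3]
  [0, 2/3, 0]
  [2/3, 0, 2/5],
b = (4, -22/15, 28/15).
Solving gives a_0 = 1, a_1 = -11/5, a_2 = 3, so
  g(x) = 3*x^2 - 11*x/5 + 1.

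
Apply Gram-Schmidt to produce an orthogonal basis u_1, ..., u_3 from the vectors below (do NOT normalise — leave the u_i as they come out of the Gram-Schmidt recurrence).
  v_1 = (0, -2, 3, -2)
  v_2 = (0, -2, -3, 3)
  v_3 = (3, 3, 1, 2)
Orthogonal basis:
  u_1 = (0, -2, 3, -2)
  u_2 = (0, -56/17, -18/17, 29/17)
  u_3 = (3, 129/253, 430/253, 516/253)

Apply the Gram-Schmidt recurrence
  u_1 = v_1
  u_i = v_i − Σ_{j<i} ((v_i · u_j) / (u_j · u_j)) · u_j.

Step by step this gives:
  u_1 = (0, -2, 3, -2)
  u_2 = (0, -56/17, -18/17, 29/17)
  u_3 = (3, 129/253, 430/253, 516/253)

Orthogonality check:
  u_2 · u_1 = 0 (should be 0)
  u_3 · u_1 = 0 (should be 0)
  u_3 · u_2 = 0 (should be 0)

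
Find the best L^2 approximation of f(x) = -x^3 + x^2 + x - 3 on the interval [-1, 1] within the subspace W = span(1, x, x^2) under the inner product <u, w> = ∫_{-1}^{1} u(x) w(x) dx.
g(x) = x^2 + 2*x/5 - 3

The best approximation g ∈ W is the orthogonal projection of f onto W. Writing g = a_0 + a_1 x + a_2 x^2, the coefficients solve the normal equations G · a = b where
  G_{ij} = <φ_i, φ_j> and b_i = <f, φ_i>, with φ_0 = 1, φ_1 = x, φ_2 = x^2.
G =
  [2, 0, 2/3]
  [0, 2/3, 0]
  [2/3, 0, 2/5],
b = (-16/3, 4/15, -8/5).
Solving gives a_0 = -3, a_1 = 2/5, a_2 = 1, so
  g(x) = x^2 + 2*x/5 - 3.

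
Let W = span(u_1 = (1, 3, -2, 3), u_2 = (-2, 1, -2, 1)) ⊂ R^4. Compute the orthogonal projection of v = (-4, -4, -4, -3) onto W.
proj_W(v) = (-464/83, -383/166, -101/83, -383/166)

Set up U = [u_1 | ... | u_2] ∈ R^(4×2). The projector onto W = col(U) is P = U (U^T U)^(-1) U^T.
Compute U^T U =
  [23, 8]
  [8, 10],
and U^T v = (-17, 9).
Solve U^T U · c = U^T v for the coefficients: c = (-121/83, 343/166). The projection is proj_W(v) = U c.
Check: (v - proj_W(v)) · u_1 = 0  (should be 0).
Check: (v - proj_W(v)) · u_2 = 0  (should be 0).
Result: proj_W(v) = (-464/83, -383/166, -101/83, -383/166).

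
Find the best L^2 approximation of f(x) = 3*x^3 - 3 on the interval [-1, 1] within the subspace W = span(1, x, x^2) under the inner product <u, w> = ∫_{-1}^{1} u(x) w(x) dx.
g(x) = 9*x/5 - 3

The best approximation g ∈ W is the orthogonal projection of f onto W. Writing g = a_0 + a_1 x + a_2 x^2, the coefficients solve the normal equations G · a = b where
  G_{ij} = <φ_i, φ_j> and b_i = <f, φ_i>, with φ_0 = 1, φ_1 = x, φ_2 = x^2.
G =
  [2, 0, 2/3]
  [0, 2/3, 0]
  [2/3, 0, 2/5],
b = (-6, 6/5, -2).
Solving gives a_0 = -3, a_1 = 9/5, a_2 = 0, so
  g(x) = 9*x/5 - 3.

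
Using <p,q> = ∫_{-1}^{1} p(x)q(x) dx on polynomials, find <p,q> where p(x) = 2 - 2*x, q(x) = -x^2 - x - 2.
<p,q> = -8

Expand the product: p(x)·q(x) = 2*x^3 + 2*x - 4.
∫_{-1}^{1} of each monomial x^k gives [2/(k+1) if k even, 0 if k odd]. Integrating term-by-term (or equivalently evaluating the antiderivative F(x) = x^4/2 + x^2 - 4*x at the endpoints):
  F(1) − F(−1) = -5/2 − (11/2) = -8.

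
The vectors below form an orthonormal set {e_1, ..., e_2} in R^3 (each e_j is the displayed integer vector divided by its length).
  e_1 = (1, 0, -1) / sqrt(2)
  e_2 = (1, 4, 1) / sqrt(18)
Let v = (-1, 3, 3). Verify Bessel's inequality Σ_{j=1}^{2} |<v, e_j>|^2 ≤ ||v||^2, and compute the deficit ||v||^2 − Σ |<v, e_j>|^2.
Σ |<v, e_j>|^2 = 170/9; ||v||^2 = 19; deficit = 1/9

Write each e_j = u_j / sqrt(<u_j, u_j>) where u_j is the displayed integer vector. Then <v, e_j> = <v, u_j> / sqrt(<u_j, u_j>), so |<v, e_j>|^2 = <v, u_j>^2 / <u_j, u_j>.
Coefficients: <v, e_1> = -4/sqrt(2), <v, e_2> = 14/sqrt(18).
Square and sum: Σ |<v, e_j>|^2 = 170/9.
Compute ||v||^2 = v·v = 19.
Deficit = 19 − 170/9 = 1/9 ≥ 0, confirming Bessel's inequality. (The deficit equals ||v − Σ <v,e_j> e_j||^2, the squared distance from v to span{e_j}.)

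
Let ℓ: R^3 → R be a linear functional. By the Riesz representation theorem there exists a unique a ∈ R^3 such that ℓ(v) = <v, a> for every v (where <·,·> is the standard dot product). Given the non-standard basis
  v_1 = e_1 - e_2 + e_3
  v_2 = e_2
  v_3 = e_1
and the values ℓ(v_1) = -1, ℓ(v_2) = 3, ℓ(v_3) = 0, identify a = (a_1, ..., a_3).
a = (0, 3, 2)

Write a = (a_1, ..., a_3) in the standard basis. For each basis vector v_i, ℓ(v_i) = <v_i, a> is a linear equation in the a_j's. Collect the n equations into a matrix system V a = ℓ, where row i of V is v_i (expressed in the standard basis). Since V is invertible (lower-triangular with 1s on the diagonal, up to permutation), solve by back-substitution:
  V =
[[1, -1, 1],
 [0, 1, 0],
 [1, 0, 0]]
  V a = (-1, 3, 0)
Solving gives a = (0, 3, 2).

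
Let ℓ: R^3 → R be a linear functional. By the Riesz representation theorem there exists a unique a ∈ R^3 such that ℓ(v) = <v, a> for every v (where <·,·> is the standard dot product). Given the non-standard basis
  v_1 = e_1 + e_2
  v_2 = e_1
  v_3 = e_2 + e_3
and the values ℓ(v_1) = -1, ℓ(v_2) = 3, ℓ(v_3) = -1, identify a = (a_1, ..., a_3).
a = (3, -4, 3)

Write a = (a_1, ..., a_3) in the standard basis. For each basis vector v_i, ℓ(v_i) = <v_i, a> is a linear equation in the a_j's. Collect the n equations into a matrix system V a = ℓ, where row i of V is v_i (expressed in the standard basis). Since V is invertible (lower-triangular with 1s on the diagonal, up to permutation), solve by back-substitution:
  V =
[[1, 1, 0],
 [1, 0, 0],
 [0, 1, 1]]
  V a = (-1, 3, -1)
Solving gives a = (3, -4, 3).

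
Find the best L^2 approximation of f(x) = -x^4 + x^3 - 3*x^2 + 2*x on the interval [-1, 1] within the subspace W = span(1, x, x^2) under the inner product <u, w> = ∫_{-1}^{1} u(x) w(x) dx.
g(x) = -27*x^2/7 + 13*x/5 + 3/35

The best approximation g ∈ W is the orthogonal projection of f onto W. Writing g = a_0 + a_1 x + a_2 x^2, the coefficients solve the normal equations G · a = b where
  G_{ij} = <φ_i, φ_j> and b_i = <f, φ_i>, with φ_0 = 1, φ_1 = x, φ_2 = x^2.
G =
  [2, 0, 2/3]
  [0, 2/3, 0]
  [2/3, 0, 2/5],
b = (-12/5, 26/15, -52/35).
Solving gives a_0 = 3/35, a_1 = 13/5, a_2 = -27/7, so
  g(x) = -27*x^2/7 + 13*x/5 + 3/35.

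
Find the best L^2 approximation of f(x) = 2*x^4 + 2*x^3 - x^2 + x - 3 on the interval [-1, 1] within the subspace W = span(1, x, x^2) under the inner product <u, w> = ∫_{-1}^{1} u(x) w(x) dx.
g(x) = 5*x^2/7 + 11*x/5 - 111/35

The best approximation g ∈ W is the orthogonal projection of f onto W. Writing g = a_0 + a_1 x + a_2 x^2, the coefficients solve the normal equations G · a = b where
  G_{ij} = <φ_i, φ_j> and b_i = <f, φ_i>, with φ_0 = 1, φ_1 = x, φ_2 = x^2.
G =
  [2, 0, 2/3]
  [0, 2/3, 0]
  [2/3, 0, 2/5],
b = (-88/15, 22/15, -64/35).
Solving gives a_0 = -111/35, a_1 = 11/5, a_2 = 5/7, so
  g(x) = 5*x^2/7 + 11*x/5 - 111/35.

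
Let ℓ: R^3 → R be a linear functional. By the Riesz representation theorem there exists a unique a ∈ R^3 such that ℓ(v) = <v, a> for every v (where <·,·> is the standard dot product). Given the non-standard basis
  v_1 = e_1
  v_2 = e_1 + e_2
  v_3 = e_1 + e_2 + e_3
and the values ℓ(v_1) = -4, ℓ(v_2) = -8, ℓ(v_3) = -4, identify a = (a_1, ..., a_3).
a = (-4, -4, 4)

Write a = (a_1, ..., a_3) in the standard basis. For each basis vector v_i, ℓ(v_i) = <v_i, a> is a linear equation in the a_j's. Collect the n equations into a matrix system V a = ℓ, where row i of V is v_i (expressed in the standard basis). Since V is invertible (lower-triangular with 1s on the diagonal, up to permutation), solve by back-substitution:
  V =
[[1, 0, 0],
 [1, 1, 0],
 [1, 1, 1]]
  V a = (-4, -8, -4)
Solving gives a = (-4, -4, 4).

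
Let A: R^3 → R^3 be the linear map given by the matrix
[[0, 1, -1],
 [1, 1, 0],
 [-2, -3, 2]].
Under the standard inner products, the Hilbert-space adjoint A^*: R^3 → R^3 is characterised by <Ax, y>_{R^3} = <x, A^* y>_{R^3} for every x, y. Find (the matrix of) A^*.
A^* = A^T =
[[0, 1, -2],
 [1, 1, -3],
 [-1, 0, 2]]

For real matrices with standard dot products, the defining identity <Ax, y> = <x, A^* y> gives (Ax)^T y = x^T (A^*) y, i.e. x^T A^T y = x^T (A^*) y. Since this holds for all x, y, we must have A^* = A^T. Therefore
A^* =
[[0, 1, -2],
 [1, 1, -3],
 [-1, 0, 2]].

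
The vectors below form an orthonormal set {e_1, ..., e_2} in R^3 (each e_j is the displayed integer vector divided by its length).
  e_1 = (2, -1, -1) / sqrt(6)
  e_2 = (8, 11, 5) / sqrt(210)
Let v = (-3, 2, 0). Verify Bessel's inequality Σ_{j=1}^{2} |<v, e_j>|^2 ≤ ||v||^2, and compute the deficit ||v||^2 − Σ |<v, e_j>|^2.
Σ |<v, e_j>|^2 = 374/35; ||v||^2 = 13; deficit = 81/35

Write each e_j = u_j / sqrt(<u_j, u_j>) where u_j is the displayed integer vector. Then <v, e_j> = <v, u_j> / sqrt(<u_j, u_j>), so |<v, e_j>|^2 = <v, u_j>^2 / <u_j, u_j>.
Coefficients: <v, e_1> = -8/sqrt(6), <v, e_2> = -2/sqrt(210).
Square and sum: Σ |<v, e_j>|^2 = 374/35.
Compute ||v||^2 = v·v = 13.
Deficit = 13 − 374/35 = 81/35 ≥ 0, confirming Bessel's inequality. (The deficit equals ||v − Σ <v,e_j> e_j||^2, the squared distance from v to span{e_j}.)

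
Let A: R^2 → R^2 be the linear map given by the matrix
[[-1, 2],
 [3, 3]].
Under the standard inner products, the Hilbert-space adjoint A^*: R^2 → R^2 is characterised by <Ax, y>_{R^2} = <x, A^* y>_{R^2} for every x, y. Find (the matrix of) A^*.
A^* = A^T =
[[-1, 3],
 [2, 3]]

For real matrices with standard dot products, the defining identity <Ax, y> = <x, A^* y> gives (Ax)^T y = x^T (A^*) y, i.e. x^T A^T y = x^T (A^*) y. Since this holds for all x, y, we must have A^* = A^T. Therefore
A^* =
[[-1, 3],
 [2, 3]].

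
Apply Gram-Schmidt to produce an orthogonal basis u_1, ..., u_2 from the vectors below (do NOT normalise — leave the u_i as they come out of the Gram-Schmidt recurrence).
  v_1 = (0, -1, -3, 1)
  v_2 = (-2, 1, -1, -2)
Orthogonal basis:
  u_1 = (0, -1, -3, 1)
  u_2 = (-2, 1, -1, -2)

Apply the Gram-Schmidt recurrence
  u_1 = v_1
  u_i = v_i − Σ_{j<i} ((v_i · u_j) / (u_j · u_j)) · u_j.

Step by step this gives:
  u_1 = (0, -1, -3, 1)
  u_2 = (-2, 1, -1, -2)

Orthogonality check:
  u_2 · u_1 = 0 (should be 0)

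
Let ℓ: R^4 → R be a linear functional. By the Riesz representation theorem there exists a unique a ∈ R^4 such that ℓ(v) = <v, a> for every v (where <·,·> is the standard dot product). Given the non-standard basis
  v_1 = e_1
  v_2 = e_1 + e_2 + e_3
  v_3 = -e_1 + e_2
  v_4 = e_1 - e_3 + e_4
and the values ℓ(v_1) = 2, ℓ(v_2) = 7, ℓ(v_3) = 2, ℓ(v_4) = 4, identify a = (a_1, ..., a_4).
a = (2, 4, 1, 3)

Write a = (a_1, ..., a_4) in the standard basis. For each basis vector v_i, ℓ(v_i) = <v_i, a> is a linear equation in the a_j's. Collect the n equations into a matrix system V a = ℓ, where row i of V is v_i (expressed in the standard basis). Since V is invertible (lower-triangular with 1s on the diagonal, up to permutation), solve by back-substitution:
  V =
[[1, 0, 0, 0],
 [1, 1, 1, 0],
 [-1, 1, 0, 0],
 [1, 0, -1, 1]]
  V a = (2, 7, 2, 4)
Solving gives a = (2, 4, 1, 3).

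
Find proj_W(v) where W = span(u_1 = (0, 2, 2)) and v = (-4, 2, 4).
proj_W(v) = (0, 3, 3)

Set up U = [u_1 | ... | u_1] ∈ R^(3×1). The projector onto W = col(U) is P = U (U^T U)^(-1) U^T.
Compute U^T U =
  [8],
and U^T v = (12).
Solve U^T U · c = U^T v for the coefficients: c = (3/2). The projection is proj_W(v) = U c.
Check: (v - proj_W(v)) · u_1 = 0  (should be 0).
Result: proj_W(v) = (0, 3, 3).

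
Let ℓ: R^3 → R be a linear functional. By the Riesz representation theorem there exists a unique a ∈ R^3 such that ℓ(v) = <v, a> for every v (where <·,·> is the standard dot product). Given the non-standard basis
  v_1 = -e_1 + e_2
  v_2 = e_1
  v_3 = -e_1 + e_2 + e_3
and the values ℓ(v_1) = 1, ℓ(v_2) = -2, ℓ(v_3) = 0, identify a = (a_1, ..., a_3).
a = (-2, -1, -1)

Write a = (a_1, ..., a_3) in the standard basis. For each basis vector v_i, ℓ(v_i) = <v_i, a> is a linear equation in the a_j's. Collect the n equations into a matrix system V a = ℓ, where row i of V is v_i (expressed in the standard basis). Since V is invertible (lower-triangular with 1s on the diagonal, up to permutation), solve by back-substitution:
  V =
[[-1, 1, 0],
 [1, 0, 0],
 [-1, 1, 1]]
  V a = (1, -2, 0)
Solving gives a = (-2, -1, -1).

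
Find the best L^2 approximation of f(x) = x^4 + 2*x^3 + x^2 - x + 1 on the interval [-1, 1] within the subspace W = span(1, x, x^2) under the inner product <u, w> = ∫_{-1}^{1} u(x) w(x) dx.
g(x) = 13*x^2/7 + x/5 + 32/35

The best approximation g ∈ W is the orthogonal projection of f onto W. Writing g = a_0 + a_1 x + a_2 x^2, the coefficients solve the normal equations G · a = b where
  G_{ij} = <φ_i, φ_j> and b_i = <f, φ_i>, with φ_0 = 1, φ_1 = x, φ_2 = x^2.
G =
  [2, 0, 2/3]
  [0, 2/3, 0]
  [2/3, 0, 2/5],
b = (46/15, 2/15, 142/105).
Solving gives a_0 = 32/35, a_1 = 1/5, a_2 = 13/7, so
  g(x) = 13*x^2/7 + x/5 + 32/35.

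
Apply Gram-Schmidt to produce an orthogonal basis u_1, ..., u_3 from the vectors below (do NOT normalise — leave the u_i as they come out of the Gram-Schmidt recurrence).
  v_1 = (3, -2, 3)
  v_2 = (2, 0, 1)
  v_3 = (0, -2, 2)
Orthogonal basis:
  u_1 = (3, -2, 3)
  u_2 = (17/22, 9/11, -5/22)
  u_3 = (-4/29, 6/29, 8/29)

Apply the Gram-Schmidt recurrence
  u_1 = v_1
  u_i = v_i − Σ_{j<i} ((v_i · u_j) / (u_j · u_j)) · u_j.

Step by step this gives:
  u_1 = (3, -2, 3)
  u_2 = (17/22, 9/11, -5/22)
  u_3 = (-4/29, 6/29, 8/29)

Orthogonality check:
  u_2 · u_1 = 0 (should be 0)
  u_3 · u_1 = 0 (should be 0)
  u_3 · u_2 = 0 (should be 0)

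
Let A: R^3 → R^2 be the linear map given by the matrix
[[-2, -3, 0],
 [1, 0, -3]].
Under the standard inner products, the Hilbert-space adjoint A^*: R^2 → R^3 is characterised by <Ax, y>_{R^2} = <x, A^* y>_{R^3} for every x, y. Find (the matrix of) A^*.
A^* = A^T =
[[-2, 1],
 [-3, 0],
 [0, -3]]

For real matrices with standard dot products, the defining identity <Ax, y> = <x, A^* y> gives (Ax)^T y = x^T (A^*) y, i.e. x^T A^T y = x^T (A^*) y. Since this holds for all x, y, we must have A^* = A^T. Therefore
A^* =
[[-2, 1],
 [-3, 0],
 [0, -3]].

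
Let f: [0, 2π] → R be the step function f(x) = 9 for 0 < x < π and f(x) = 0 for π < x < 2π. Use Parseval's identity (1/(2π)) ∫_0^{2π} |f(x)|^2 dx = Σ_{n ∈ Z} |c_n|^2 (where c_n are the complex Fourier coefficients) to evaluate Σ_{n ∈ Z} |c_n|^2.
Σ |c_n|^2 = 81/2

Parseval equates the L^2 energy of f (normalised by 1/(2π)) with the ℓ^2 sum of its Fourier coefficients: (1/(2π)) ∫_0^{2π} |f|^2 = Σ |c_n|^2.
Compute the left side: (1/(2π)) [∫_0^π 9^2 dx + ∫_π^{2π} 0^2 dx] = (1/(2π)) · (81π + 0π) = (81 + 0)/2 = 81/2.
So Σ_{n ∈ Z} |c_n|^2 = 81/2.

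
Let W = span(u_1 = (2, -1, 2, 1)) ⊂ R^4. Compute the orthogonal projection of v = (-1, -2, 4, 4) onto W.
proj_W(v) = (12/5, -6/5, 12/5, 6/5)

Set up U = [u_1 | ... | u_1] ∈ R^(4×1). The projector onto W = col(U) is P = U (U^T U)^(-1) U^T.
Compute U^T U =
  [10],
and U^T v = (12).
Solve U^T U · c = U^T v for the coefficients: c = (6/5). The projection is proj_W(v) = U c.
Check: (v - proj_W(v)) · u_1 = 0  (should be 0).
Result: proj_W(v) = (12/5, -6/5, 12/5, 6/5).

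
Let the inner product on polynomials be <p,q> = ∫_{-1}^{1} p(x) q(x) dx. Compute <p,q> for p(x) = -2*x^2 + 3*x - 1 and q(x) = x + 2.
<p,q> = -14/3

Expand the product: p(x)·q(x) = -2*x^3 - x^2 + 5*x - 2.
∫_{-1}^{1} of each monomial x^k gives [2/(k+1) if k even, 0 if k odd]. Integrating term-by-term (or equivalently evaluating the antiderivative F(x) = -x^4/2 - x^3/3 + 5*x^2/2 - 2*x at the endpoints):
  F(1) − F(−1) = -1/3 − (13/3) = -14/3.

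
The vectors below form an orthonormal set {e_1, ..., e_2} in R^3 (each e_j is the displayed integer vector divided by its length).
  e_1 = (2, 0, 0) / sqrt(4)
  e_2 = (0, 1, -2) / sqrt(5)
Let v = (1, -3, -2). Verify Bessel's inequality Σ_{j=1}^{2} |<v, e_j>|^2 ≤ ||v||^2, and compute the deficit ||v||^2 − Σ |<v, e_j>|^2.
Σ |<v, e_j>|^2 = 6/5; ||v||^2 = 14; deficit = 64/5

Write each e_j = u_j / sqrt(<u_j, u_j>) where u_j is the displayed integer vector. Then <v, e_j> = <v, u_j> / sqrt(<u_j, u_j>), so |<v, e_j>|^2 = <v, u_j>^2 / <u_j, u_j>.
Coefficients: <v, e_1> = 2/sqrt(4), <v, e_2> = 1/sqrt(5).
Square and sum: Σ |<v, e_j>|^2 = 6/5.
Compute ||v||^2 = v·v = 14.
Deficit = 14 − 6/5 = 64/5 ≥ 0, confirming Bessel's inequality. (The deficit equals ||v − Σ <v,e_j> e_j||^2, the squared distance from v to span{e_j}.)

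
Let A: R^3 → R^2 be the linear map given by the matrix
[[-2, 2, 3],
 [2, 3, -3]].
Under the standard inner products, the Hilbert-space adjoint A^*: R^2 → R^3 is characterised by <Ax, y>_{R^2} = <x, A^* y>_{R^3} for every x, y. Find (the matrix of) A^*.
A^* = A^T =
[[-2, 2],
 [2, 3],
 [3, -3]]

For real matrices with standard dot products, the defining identity <Ax, y> = <x, A^* y> gives (Ax)^T y = x^T (A^*) y, i.e. x^T A^T y = x^T (A^*) y. Since this holds for all x, y, we must have A^* = A^T. Therefore
A^* =
[[-2, 2],
 [2, 3],
 [3, -3]].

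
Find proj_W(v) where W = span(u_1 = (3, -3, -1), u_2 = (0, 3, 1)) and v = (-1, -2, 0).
proj_W(v) = (-1, -9/5, -3/5)

Set up U = [u_1 | ... | u_2] ∈ R^(3×2). The projector onto W = col(U) is P = U (U^T U)^(-1) U^T.
Compute U^T U =
  [19, -10]
  [-10, 10],
and U^T v = (3, -6).
Solve U^T U · c = U^T v for the coefficients: c = (-1/3, -14/15). The projection is proj_W(v) = U c.
Check: (v - proj_W(v)) · u_1 = 0  (should be 0).
Check: (v - proj_W(v)) · u_2 = 0  (should be 0).
Result: proj_W(v) = (-1, -9/5, -3/5).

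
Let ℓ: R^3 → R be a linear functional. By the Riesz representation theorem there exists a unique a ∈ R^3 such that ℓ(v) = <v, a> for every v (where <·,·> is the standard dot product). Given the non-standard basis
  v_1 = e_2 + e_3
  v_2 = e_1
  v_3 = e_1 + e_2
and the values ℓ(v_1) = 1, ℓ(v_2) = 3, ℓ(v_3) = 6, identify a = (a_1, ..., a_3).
a = (3, 3, -2)

Write a = (a_1, ..., a_3) in the standard basis. For each basis vector v_i, ℓ(v_i) = <v_i, a> is a linear equation in the a_j's. Collect the n equations into a matrix system V a = ℓ, where row i of V is v_i (expressed in the standard basis). Since V is invertible (lower-triangular with 1s on the diagonal, up to permutation), solve by back-substitution:
  V =
[[0, 1, 1],
 [1, 0, 0],
 [1, 1, 0]]
  V a = (1, 3, 6)
Solving gives a = (3, 3, -2).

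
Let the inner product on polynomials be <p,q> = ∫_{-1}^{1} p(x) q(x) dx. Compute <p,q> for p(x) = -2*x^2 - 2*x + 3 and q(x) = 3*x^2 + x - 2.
<p,q> = -106/15

Expand the product: p(x)·q(x) = -6*x^4 - 8*x^3 + 11*x^2 + 7*x - 6.
∫_{-1}^{1} of each monomial x^k gives [2/(k+1) if k even, 0 if k odd]. Integrating term-by-term (or equivalently evaluating the antiderivative F(x) = -6*x^5/5 - 2*x^4 + 11*x^3/3 + 7*x^2/2 - 6*x at the endpoints):
  F(1) − F(−1) = -61/30 − (151/30) = -106/15.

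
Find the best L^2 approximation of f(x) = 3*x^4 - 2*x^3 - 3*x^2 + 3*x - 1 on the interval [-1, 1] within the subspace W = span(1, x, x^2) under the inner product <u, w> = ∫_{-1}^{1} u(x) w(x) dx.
g(x) = -3*x^2/7 + 9*x/5 - 44/35

The best approximation g ∈ W is the orthogonal projection of f onto W. Writing g = a_0 + a_1 x + a_2 x^2, the coefficients solve the normal equations G · a = b where
  G_{ij} = <φ_i, φ_j> and b_i = <f, φ_i>, with φ_0 = 1, φ_1 = x, φ_2 = x^2.
G =
  [2, 0, 2/3]
  [0, 2/3, 0]
  [2/3, 0, 2/5],
b = (-14/5, 6/5, -106/105).
Solving gives a_0 = -44/35, a_1 = 9/5, a_2 = -3/7, so
  g(x) = -3*x^2/7 + 9*x/5 - 44/35.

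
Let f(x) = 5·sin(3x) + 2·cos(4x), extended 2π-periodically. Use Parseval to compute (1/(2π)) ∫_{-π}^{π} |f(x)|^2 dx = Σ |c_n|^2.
Σ |c_n|^2 = 29/2

Expand |f|^2 and use orthogonality of {sin(nx), cos(mx)} on [-π, π]:
  ∫_{-π}^{π} sin(nx)^2 dx = π, ∫ cos(mx)^2 dx = π, and cross terms integrate to 0.
So ∫_{-π}^{π} f(x)^2 dx = 5^2 · π + 2^2 · π = (25 + 4)π.
Divide by 2π: (25 + 4)/2 = 29/2.
By Parseval, this equals Σ |c_n|^2.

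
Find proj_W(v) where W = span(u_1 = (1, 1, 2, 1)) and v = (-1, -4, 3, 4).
proj_W(v) = (5/7, 5/7, 10/7, 5/7)

Set up U = [u_1 | ... | u_1] ∈ R^(4×1). The projector onto W = col(U) is P = U (U^T U)^(-1) U^T.
Compute U^T U =
  [7],
and U^T v = (5).
Solve U^T U · c = U^T v for the coefficients: c = (5/7). The projection is proj_W(v) = U c.
Check: (v - proj_W(v)) · u_1 = 0  (should be 0).
Result: proj_W(v) = (5/7, 5/7, 10/7, 5/7).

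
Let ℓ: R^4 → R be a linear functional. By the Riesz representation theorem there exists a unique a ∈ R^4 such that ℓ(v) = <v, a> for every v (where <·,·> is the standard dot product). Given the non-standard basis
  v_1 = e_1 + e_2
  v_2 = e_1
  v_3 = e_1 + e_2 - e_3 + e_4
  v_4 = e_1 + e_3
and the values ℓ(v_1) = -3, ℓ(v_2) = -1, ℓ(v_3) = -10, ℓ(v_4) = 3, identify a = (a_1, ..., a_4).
a = (-1, -2, 4, -3)

Write a = (a_1, ..., a_4) in the standard basis. For each basis vector v_i, ℓ(v_i) = <v_i, a> is a linear equation in the a_j's. Collect the n equations into a matrix system V a = ℓ, where row i of V is v_i (expressed in the standard basis). Since V is invertible (lower-triangular with 1s on the diagonal, up to permutation), solve by back-substitution:
  V =
[[1, 1, 0, 0],
 [1, 0, 0, 0],
 [1, 1, -1, 1],
 [1, 0, 1, 0]]
  V a = (-3, -1, -10, 3)
Solving gives a = (-1, -2, 4, -3).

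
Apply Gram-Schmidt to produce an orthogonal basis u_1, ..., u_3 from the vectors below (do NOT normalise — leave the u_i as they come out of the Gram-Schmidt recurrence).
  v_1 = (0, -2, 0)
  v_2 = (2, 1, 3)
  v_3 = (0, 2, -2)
Orthogonal basis:
  u_1 = (0, -2, 0)
  u_2 = (2, 0, 3)
  u_3 = (12/13, 0, -8/13)

Apply the Gram-Schmidt recurrence
  u_1 = v_1
  u_i = v_i − Σ_{j<i} ((v_i · u_j) / (u_j · u_j)) · u_j.

Step by step this gives:
  u_1 = (0, -2, 0)
  u_2 = (2, 0, 3)
  u_3 = (12/13, 0, -8/13)

Orthogonality check:
  u_2 · u_1 = 0 (should be 0)
  u_3 · u_1 = 0 (should be 0)
  u_3 · u_2 = 0 (should be 0)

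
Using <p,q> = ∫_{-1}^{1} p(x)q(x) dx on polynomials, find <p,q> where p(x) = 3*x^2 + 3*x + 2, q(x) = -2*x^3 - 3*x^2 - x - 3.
<p,q> = -30

Expand the product: p(x)·q(x) = -6*x^5 - 15*x^4 - 16*x^3 - 18*x^2 - 11*x - 6.
∫_{-1}^{1} of each monomial x^k gives [2/(k+1) if k even, 0 if k odd]. Integrating term-by-term (or equivalently evaluating the antiderivative F(x) = -x^6 - 3*x^5 - 4*x^4 - 6*x^3 - 11*x^2/2 - 6*x at the endpoints):
  F(1) − F(−1) = -51/2 − (9/2) = -30.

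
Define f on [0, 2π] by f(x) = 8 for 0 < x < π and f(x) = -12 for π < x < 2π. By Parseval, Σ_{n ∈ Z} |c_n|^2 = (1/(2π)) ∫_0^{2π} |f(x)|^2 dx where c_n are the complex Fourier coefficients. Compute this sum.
Σ |c_n|^2 = 104

Parseval equates the L^2 energy of f (normalised by 1/(2π)) with the ℓ^2 sum of its Fourier coefficients: (1/(2π)) ∫_0^{2π} |f|^2 = Σ |c_n|^2.
Compute the left side: (1/(2π)) [∫_0^π 8^2 dx + ∫_π^{2π} (-12)^2 dx] = (1/(2π)) · (64π + 144π) = (64 + 144)/2 = 104.
So Σ_{n ∈ Z} |c_n|^2 = 104.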